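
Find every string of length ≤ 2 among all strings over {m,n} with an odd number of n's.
n, mn, nm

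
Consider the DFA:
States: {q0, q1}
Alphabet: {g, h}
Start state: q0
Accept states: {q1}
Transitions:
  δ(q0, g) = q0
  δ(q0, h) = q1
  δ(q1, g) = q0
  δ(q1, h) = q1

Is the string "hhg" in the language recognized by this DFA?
Processing string "hhg":
  q0 --h--> q1
  q1 --h--> q1
  q1 --g--> q0
Final state: q0
Accept states: {q1}
No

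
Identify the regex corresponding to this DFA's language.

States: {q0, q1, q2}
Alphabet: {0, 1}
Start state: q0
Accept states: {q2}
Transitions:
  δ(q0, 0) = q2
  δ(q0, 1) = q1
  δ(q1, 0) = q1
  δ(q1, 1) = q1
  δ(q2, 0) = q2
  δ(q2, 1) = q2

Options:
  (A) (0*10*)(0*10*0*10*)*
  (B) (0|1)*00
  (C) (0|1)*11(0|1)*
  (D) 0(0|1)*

Check each option against the DFA on short strings; one disagreement eliminates an option:
  (A) (0*10*)(0*10*0*10*)*: on '0' the DFA goes q0 → q2 and accepts (q2 ∈ Accept), but the regex does not match it → eliminate
  (B) (0|1)*00: on '0' the DFA goes q0 → q2 and accepts (q2 ∈ Accept), but the regex does not match it → eliminate
  (C) (0|1)*11(0|1)*: on '0' the DFA goes q0 → q2 and accepts (q2 ∈ Accept), but the regex does not match it → eliminate
  (D) 0(0|1)*: agrees with the DFA on every string of length ≤ 6
Only (D) is consistent with the DFA.
(D) 0(0|1)*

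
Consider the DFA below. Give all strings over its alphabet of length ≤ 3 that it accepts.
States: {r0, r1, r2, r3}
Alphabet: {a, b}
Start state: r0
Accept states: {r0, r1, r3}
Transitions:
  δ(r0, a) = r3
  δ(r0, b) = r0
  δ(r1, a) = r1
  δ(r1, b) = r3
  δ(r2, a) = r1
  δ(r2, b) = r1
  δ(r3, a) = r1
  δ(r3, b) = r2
ε, a, b, aa, ba, bb, aaa, aab, aba, abb, baa, bba, bbb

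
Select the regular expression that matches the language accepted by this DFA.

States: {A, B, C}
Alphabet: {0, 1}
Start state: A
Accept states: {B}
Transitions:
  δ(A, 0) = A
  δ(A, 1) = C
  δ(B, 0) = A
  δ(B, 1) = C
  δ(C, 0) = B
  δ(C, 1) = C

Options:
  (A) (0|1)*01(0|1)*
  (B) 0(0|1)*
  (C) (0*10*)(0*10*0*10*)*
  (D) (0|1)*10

Check each option against the DFA on short strings; one disagreement eliminates an option:
  (A) (0|1)*01(0|1)*: on '01' the DFA goes A → A → C and rejects (C ∉ Accept), but the regex matches it → eliminate
  (B) 0(0|1)*: on '0' the DFA goes A → A and rejects (A ∉ Accept), but the regex matches it → eliminate
  (C) (0*10*)(0*10*0*10*)*: on '1' the DFA goes A → C and rejects (C ∉ Accept), but the regex matches it → eliminate
  (D) (0|1)*10: agrees with the DFA on every string of length ≤ 6
Only (D) is consistent with the DFA.
(D) (0|1)*10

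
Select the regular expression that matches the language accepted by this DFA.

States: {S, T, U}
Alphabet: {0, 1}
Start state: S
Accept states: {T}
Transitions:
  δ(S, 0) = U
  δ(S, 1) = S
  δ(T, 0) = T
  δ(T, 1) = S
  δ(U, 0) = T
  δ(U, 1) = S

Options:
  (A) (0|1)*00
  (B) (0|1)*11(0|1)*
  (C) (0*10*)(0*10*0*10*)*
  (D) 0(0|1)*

Check each option against the DFA on short strings; one disagreement eliminates an option:
  (A) (0|1)*00: agrees with the DFA on every string of length ≤ 6
  (B) (0|1)*11(0|1)*: on '00' the DFA goes S → U → T and accepts (T ∈ Accept), but the regex does not match it → eliminate
  (C) (0*10*)(0*10*0*10*)*: on '1' the DFA goes S → S and rejects (S ∉ Accept), but the regex matches it → eliminate
  (D) 0(0|1)*: on '0' the DFA goes S → U and rejects (U ∉ Accept), but the regex matches it → eliminate
Only (A) is consistent with the DFA.
(A) (0|1)*00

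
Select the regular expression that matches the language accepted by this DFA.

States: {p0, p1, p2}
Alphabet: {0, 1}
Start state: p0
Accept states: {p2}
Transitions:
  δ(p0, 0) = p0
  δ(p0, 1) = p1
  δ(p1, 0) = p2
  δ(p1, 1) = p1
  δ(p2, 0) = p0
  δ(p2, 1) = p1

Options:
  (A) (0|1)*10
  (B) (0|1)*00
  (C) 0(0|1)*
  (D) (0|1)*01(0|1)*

Check each option against the DFA on short strings; one disagreement eliminates an option:
  (A) (0|1)*10: agrees with the DFA on every string of length ≤ 6
  (B) (0|1)*00: on '00' the DFA goes p0 → p0 → p0 and rejects (p0 ∉ Accept), but the regex matches it → eliminate
  (C) 0(0|1)*: on '0' the DFA goes p0 → p0 and rejects (p0 ∉ Accept), but the regex matches it → eliminate
  (D) (0|1)*01(0|1)*: on '01' the DFA goes p0 → p0 → p1 and rejects (p1 ∉ Accept), but the regex matches it → eliminate
Only (A) is consistent with the DFA.
(A) (0|1)*10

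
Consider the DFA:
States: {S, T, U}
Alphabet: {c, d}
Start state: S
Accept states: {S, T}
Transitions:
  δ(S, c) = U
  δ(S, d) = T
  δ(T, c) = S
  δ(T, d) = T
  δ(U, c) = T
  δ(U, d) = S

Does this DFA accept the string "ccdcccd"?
Processing string "ccdcccd":
  S --c--> U
  U --c--> T
  T --d--> T
  T --c--> S
  S --c--> U
  U --c--> T
  T --d--> T
Final state: T
Accept states: {S, T}
Yes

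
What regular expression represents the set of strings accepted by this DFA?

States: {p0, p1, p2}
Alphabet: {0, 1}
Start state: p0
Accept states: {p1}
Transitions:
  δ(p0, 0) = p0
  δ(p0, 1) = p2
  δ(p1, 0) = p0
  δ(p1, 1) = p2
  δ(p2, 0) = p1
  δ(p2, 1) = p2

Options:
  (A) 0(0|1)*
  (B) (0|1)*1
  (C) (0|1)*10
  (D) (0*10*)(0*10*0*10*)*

Check each option against the DFA on short strings; one disagreement eliminates an option:
  (A) 0(0|1)*: on '0' the DFA goes p0 → p0 and rejects (p0 ∉ Accept), but the regex matches it → eliminate
  (B) (0|1)*1: on '1' the DFA goes p0 → p2 and rejects (p2 ∉ Accept), but the regex matches it → eliminate
  (C) (0|1)*10: agrees with the DFA on every string of length ≤ 6
  (D) (0*10*)(0*10*0*10*)*: on '1' the DFA goes p0 → p2 and rejects (p2 ∉ Accept), but the regex matches it → eliminate
Only (C) is consistent with the DFA.
(C) (0|1)*10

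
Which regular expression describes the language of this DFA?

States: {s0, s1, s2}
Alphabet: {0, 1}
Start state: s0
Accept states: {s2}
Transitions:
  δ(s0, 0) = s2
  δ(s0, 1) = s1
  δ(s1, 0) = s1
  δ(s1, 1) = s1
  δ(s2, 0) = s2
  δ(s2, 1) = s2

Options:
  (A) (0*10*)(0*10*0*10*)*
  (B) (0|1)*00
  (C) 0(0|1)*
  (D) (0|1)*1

Check each option against the DFA on short strings; one disagreement eliminates an option:
  (A) (0*10*)(0*10*0*10*)*: on '0' the DFA goes s0 → s2 and accepts (s2 ∈ Accept), but the regex does not match it → eliminate
  (B) (0|1)*00: on '0' the DFA goes s0 → s2 and accepts (s2 ∈ Accept), but the regex does not match it → eliminate
  (C) 0(0|1)*: agrees with the DFA on every string of length ≤ 6
  (D) (0|1)*1: on '0' the DFA goes s0 → s2 and accepts (s2 ∈ Accept), but the regex does not match it → eliminate
Only (C) is consistent with the DFA.
(C) 0(0|1)*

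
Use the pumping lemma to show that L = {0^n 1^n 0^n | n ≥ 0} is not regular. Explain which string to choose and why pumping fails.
Assume L is regular with pumping length p. Idea: pumping the first 0-block unbalances it against the other two.
Choose s = 0^p 1^p 0^p ∈ L (|s| = 3p ≥ p). By the pumping lemma, s = xyz with |xy| ≤ p, |y| > 0, so y = 0^k with k ≥ 1, inside the first 0-block. Then xy²z = 0^(p+k) 1^p 0^p. The first block has length p+k ≠ p, so the three block lengths are no longer equal and xy²z ∉ L.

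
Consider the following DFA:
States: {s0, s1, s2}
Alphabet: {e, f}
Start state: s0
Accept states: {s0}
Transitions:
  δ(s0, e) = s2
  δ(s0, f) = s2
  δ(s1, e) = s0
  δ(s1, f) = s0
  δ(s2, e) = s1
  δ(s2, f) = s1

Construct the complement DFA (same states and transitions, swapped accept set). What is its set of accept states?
Complement accept states = All states \ Original accept states
= {s0, s1, s2} \ {s0}
{s1, s2}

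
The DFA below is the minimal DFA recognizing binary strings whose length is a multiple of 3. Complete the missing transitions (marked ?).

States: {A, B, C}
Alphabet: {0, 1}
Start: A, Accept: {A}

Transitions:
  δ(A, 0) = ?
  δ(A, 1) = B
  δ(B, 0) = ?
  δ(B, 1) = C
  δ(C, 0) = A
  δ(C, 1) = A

From the language and accept set, identify what each state tracks — A: length ≡ 0 (mod 3); B: length ≡ 1 (mod 3); C: length ≡ 2 (mod 3).
Each missing δ(q, a) is the state matching the new tracked value after reading a.
δ(A, 0) = B; δ(B, 0) = C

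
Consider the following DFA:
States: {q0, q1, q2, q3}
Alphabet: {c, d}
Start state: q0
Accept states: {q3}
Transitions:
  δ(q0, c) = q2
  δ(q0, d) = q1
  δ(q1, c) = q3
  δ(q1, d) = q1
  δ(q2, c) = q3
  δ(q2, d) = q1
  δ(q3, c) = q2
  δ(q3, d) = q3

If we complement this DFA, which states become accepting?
Complement accept states = All states \ Original accept states
= {q0, q1, q2, q3} \ {q3}
{q0, q1, q2}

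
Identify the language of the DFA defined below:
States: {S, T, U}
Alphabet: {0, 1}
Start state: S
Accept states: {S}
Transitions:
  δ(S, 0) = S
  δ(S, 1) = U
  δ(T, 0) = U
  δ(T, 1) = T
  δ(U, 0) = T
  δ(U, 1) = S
Testing a few strings:
  '011' → accept
  '1111' → accept
  '0001' → reject
  '0100' → reject
State roles: S=value ≡ 0 (mod 3); T=value ≡ 2 (mod 3); U=value ≡ 1 (mod 3)
All binary strings representing a multiple of 3 (read in base 2; leading zeros allowed and ε counts as 0)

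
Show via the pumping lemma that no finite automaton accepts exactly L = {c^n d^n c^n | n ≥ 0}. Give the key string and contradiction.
Assume L is regular with pumping length p. Idea: pumping the first c-block unbalances it against the other two.
Choose s = c^p d^p c^p ∈ L (|s| = 3p ≥ p). By the pumping lemma, s = xyz with |xy| ≤ p, |y| > 0, so y = c^k with k ≥ 1, inside the first c-block. Then xy²z = c^(p+k) d^p c^p. The first block has length p+k ≠ p, so the three block lengths are no longer equal and xy²z ∉ L.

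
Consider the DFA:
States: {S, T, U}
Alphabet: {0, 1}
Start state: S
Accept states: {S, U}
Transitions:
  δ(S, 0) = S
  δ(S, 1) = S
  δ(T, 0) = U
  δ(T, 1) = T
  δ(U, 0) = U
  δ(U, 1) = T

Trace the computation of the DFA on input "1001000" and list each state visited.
read '1': S → S
  read '0': S → S
  read '0': S → S
  read '1': S → S
  read '0': S → S
  read '0': S → S
  read '0': S → S
S -> S -> S -> S -> S -> S -> S -> S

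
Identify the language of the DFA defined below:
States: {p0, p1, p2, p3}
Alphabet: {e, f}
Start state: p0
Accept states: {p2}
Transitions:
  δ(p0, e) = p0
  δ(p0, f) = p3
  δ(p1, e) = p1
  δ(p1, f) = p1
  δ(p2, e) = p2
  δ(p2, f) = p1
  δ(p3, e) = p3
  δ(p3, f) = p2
Testing a few strings:
  'eef' → reject
  'ffff' → reject
  'f' → reject
  'eff' → accept
State roles: p0=zero f's; p1=≥ three f's (dead); p2=two f's; p3=one f
All strings over {e,f} containing exactly two f's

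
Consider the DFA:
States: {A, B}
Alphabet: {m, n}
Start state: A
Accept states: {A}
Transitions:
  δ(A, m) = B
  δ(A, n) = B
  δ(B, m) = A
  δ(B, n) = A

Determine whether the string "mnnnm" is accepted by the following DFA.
Processing string "mnnnm":
  A --m--> B
  B --n--> A
  A --n--> B
  B --n--> A
  A --m--> B
Final state: B
Accept states: {A}
No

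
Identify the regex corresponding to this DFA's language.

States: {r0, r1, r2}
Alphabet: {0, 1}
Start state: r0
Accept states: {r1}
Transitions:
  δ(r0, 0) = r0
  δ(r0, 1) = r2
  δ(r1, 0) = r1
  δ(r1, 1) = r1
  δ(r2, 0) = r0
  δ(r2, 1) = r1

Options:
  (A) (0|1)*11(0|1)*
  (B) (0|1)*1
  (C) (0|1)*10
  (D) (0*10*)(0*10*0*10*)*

Check each option against the DFA on short strings; one disagreement eliminates an option:
  (A) (0|1)*11(0|1)*: agrees with the DFA on every string of length ≤ 6
  (B) (0|1)*1: on '1' the DFA goes r0 → r2 and rejects (r2 ∉ Accept), but the regex matches it → eliminate
  (C) (0|1)*10: on '10' the DFA goes r0 → r2 → r0 and rejects (r0 ∉ Accept), but the regex matches it → eliminate
  (D) (0*10*)(0*10*0*10*)*: on '1' the DFA goes r0 → r2 and rejects (r2 ∉ Accept), but the regex matches it → eliminate
Only (A) is consistent with the DFA.
(A) (0|1)*11(0|1)*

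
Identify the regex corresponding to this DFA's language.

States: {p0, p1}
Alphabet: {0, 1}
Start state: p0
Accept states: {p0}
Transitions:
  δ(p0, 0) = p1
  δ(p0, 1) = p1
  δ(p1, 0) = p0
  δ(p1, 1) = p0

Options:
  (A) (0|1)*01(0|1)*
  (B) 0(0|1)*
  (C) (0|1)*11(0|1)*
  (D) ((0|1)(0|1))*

Check each option against the DFA on short strings; one disagreement eliminates an option:
  (A) (0|1)*01(0|1)*: on ε the DFA stays in p0 and accepts (p0 ∈ Accept), but the regex does not match it → eliminate
  (B) 0(0|1)*: on ε the DFA stays in p0 and accepts (p0 ∈ Accept), but the regex does not match it → eliminate
  (C) (0|1)*11(0|1)*: on ε the DFA stays in p0 and accepts (p0 ∈ Accept), but the regex does not match it → eliminate
  (D) ((0|1)(0|1))*: agrees with the DFA on every string of length ≤ 6
Only (D) is consistent with the DFA.
(D) ((0|1)(0|1))*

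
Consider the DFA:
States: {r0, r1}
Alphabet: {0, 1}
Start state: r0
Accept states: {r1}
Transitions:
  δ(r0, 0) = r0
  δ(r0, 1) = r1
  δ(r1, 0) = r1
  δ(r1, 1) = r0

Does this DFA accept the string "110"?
Processing string "110":
  r0 --1--> r1
  r1 --1--> r0
  r0 --0--> r0
Final state: r0
Accept states: {r1}
No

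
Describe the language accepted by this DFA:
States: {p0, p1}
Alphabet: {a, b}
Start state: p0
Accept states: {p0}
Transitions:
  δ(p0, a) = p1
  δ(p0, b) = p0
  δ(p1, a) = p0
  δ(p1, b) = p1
Testing a few strings:
  'bab' → reject
  'a' → reject
  'bb' → accept
  'ba' → reject
State roles: p0=even number of a's so far; p1=odd number of a's so far
All strings over {a,b} with an even number of a's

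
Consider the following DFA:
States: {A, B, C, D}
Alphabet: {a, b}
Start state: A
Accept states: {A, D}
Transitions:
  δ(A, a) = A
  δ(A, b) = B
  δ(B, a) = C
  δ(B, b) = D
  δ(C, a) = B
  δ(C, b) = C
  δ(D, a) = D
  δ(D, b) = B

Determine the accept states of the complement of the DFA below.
Complement accept states = All states \ Original accept states
= {A, B, C, D} \ {A, D}
{B, C}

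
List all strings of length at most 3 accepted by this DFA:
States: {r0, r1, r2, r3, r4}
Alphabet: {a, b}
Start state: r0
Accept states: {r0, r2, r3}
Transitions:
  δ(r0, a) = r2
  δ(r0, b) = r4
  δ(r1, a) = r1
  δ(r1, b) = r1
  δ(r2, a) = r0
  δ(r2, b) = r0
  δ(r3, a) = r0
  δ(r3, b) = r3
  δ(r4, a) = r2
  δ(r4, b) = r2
ε, a, aa, ab, ba, bb, aaa, aba, baa, bab, bba, bbb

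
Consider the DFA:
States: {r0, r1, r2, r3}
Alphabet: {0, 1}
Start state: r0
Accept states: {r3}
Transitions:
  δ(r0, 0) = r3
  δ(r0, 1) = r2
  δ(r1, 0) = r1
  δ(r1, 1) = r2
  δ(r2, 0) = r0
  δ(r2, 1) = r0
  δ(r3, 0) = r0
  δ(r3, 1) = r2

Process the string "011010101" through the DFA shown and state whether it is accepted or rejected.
Processing string "011010101":
  r0 --0--> r3
  r3 --1--> r2
  r2 --1--> r0
  r0 --0--> r3
  r3 --1--> r2
  r2 --0--> r0
  r0 --1--> r2
  r2 --0--> r0
  r0 --1--> r2
Final state: r2
Accept states: {r3}
No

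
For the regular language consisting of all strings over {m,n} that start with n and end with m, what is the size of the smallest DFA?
By Myhill–Nerode, count the distinguishable equivalence classes: four classes — empty / starts-n-ends-n / starts-n-ends-m / starts-m (dead).
4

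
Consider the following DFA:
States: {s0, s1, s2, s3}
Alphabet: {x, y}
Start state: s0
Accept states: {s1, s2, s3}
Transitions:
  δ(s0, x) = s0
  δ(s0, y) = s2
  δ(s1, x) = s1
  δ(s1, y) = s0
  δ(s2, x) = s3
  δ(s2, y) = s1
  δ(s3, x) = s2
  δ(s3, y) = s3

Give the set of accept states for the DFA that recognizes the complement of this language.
Complement accept states = All states \ Original accept states
= {s0, s1, s2, s3} \ {s1, s2, s3}
{s0}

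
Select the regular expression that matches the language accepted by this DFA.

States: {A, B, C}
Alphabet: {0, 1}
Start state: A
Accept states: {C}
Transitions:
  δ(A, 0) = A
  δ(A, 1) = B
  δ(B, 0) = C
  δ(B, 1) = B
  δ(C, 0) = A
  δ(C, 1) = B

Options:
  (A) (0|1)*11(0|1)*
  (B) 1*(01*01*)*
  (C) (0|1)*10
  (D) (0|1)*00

Check each option against the DFA on short strings; one disagreement eliminates an option:
  (A) (0|1)*11(0|1)*: on '10' the DFA goes A → B → C and accepts (C ∈ Accept), but the regex does not match it → eliminate
  (B) 1*(01*01*)*: on ε the DFA stays in A and rejects (A ∉ Accept), but the regex matches it → eliminate
  (C) (0|1)*10: agrees with the DFA on every string of length ≤ 6
  (D) (0|1)*00: on '00' the DFA goes A → A → A and rejects (A ∉ Accept), but the regex matches it → eliminate
Only (C) is consistent with the DFA.
(C) (0|1)*10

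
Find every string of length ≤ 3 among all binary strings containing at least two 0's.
00, 000, 001, 010, 100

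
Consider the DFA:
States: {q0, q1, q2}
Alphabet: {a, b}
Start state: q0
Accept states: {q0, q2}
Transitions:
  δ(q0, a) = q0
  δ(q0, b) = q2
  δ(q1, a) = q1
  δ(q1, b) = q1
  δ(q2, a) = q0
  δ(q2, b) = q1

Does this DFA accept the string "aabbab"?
Processing string "aabbab":
  q0 --a--> q0
  q0 --a--> q0
  q0 --b--> q2
  q2 --b--> q1
  q1 --a--> q1
  q1 --b--> q1
Final state: q1
Accept states: {q0, q2}
No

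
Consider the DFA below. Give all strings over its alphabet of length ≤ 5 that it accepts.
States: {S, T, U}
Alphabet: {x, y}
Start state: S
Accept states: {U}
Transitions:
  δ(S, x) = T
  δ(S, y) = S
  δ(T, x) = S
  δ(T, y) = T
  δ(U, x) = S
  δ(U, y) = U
None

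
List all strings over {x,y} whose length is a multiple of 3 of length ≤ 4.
ε, xxx, xxy, xyx, xyy, yxx, yxy, yyx, yyy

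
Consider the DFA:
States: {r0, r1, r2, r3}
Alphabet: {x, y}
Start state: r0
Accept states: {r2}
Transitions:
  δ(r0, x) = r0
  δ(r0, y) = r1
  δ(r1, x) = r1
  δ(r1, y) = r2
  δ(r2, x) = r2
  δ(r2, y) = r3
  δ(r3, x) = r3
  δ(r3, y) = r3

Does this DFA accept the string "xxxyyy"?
Processing string "xxxyyy":
  r0 --x--> r0
  r0 --x--> r0
  r0 --x--> r0
  r0 --y--> r1
  r1 --y--> r2
  r2 --y--> r3
Final state: r3
Accept states: {r2}
No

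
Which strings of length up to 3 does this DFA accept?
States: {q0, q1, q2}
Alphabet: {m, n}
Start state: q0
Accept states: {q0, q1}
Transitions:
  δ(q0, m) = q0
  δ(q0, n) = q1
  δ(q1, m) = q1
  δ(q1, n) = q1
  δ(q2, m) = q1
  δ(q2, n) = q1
ε, m, n, mm, mn, nm, nn, mmm, mmn, mnm, mnn, nmm, nmn, nnm, nnn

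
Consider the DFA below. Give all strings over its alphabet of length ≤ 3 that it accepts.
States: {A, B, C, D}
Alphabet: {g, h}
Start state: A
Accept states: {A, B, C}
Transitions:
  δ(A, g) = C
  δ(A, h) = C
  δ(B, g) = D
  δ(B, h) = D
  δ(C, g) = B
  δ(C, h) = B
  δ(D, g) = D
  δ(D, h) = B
ε, g, h, gg, gh, hg, hh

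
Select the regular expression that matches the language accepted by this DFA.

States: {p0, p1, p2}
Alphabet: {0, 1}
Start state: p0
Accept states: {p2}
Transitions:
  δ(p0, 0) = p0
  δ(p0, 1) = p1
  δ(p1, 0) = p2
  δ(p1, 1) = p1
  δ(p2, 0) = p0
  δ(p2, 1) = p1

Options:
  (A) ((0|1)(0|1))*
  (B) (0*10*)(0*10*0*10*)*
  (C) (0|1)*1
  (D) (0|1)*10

Check each option against the DFA on short strings; one disagreement eliminates an option:
  (A) ((0|1)(0|1))*: on ε the DFA stays in p0 and rejects (p0 ∉ Accept), but the regex matches it → eliminate
  (B) (0*10*)(0*10*0*10*)*: on '1' the DFA goes p0 → p1 and rejects (p1 ∉ Accept), but the regex matches it → eliminate
  (C) (0|1)*1: on '1' the DFA goes p0 → p1 and rejects (p1 ∉ Accept), but the regex matches it → eliminate
  (D) (0|1)*10: agrees with the DFA on every string of length ≤ 6
Only (D) is consistent with the DFA.
(D) (0|1)*10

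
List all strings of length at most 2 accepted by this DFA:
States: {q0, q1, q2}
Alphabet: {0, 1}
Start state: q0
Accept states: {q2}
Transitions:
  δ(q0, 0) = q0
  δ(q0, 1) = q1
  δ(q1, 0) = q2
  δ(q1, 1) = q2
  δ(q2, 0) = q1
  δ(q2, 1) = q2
10, 11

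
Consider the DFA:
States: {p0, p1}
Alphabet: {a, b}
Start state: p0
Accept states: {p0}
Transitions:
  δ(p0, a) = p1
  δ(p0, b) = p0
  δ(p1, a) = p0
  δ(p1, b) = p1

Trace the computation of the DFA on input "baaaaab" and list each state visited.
read 'b': p0 → p0
  read 'a': p0 → p1
  read 'a': p1 → p0
  read 'a': p0 → p1
  read 'a': p1 → p0
  read 'a': p0 → p1
  read 'b': p1 → p1
p0 -> p0 -> p1 -> p0 -> p1 -> p0 -> p1 -> p1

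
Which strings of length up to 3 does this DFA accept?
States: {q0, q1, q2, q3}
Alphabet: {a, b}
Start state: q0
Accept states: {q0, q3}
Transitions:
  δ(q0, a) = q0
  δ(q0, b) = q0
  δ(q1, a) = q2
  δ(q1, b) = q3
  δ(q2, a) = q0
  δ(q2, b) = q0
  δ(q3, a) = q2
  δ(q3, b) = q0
ε, a, b, aa, ab, ba, bb, aaa, aab, aba, abb, baa, bab, bba, bbb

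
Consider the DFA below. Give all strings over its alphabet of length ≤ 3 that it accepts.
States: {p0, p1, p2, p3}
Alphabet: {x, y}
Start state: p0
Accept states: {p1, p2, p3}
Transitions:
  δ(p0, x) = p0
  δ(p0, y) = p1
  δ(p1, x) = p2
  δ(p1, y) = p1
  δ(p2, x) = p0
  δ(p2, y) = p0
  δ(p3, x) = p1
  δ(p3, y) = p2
y, xy, yx, yy, xxy, xyx, xyy, yyx, yyy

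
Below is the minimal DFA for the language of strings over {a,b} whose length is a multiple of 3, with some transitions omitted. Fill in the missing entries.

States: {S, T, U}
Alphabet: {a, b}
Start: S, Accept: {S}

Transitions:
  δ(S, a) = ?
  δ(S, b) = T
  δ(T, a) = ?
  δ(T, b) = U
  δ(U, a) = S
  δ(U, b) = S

From the language and accept set, identify what each state tracks — S: length ≡ 0 (mod 3); T: length ≡ 1 (mod 3); U: length ≡ 2 (mod 3).
Each missing δ(q, a) is the state matching the new tracked value after reading a.
δ(S, a) = T; δ(T, a) = U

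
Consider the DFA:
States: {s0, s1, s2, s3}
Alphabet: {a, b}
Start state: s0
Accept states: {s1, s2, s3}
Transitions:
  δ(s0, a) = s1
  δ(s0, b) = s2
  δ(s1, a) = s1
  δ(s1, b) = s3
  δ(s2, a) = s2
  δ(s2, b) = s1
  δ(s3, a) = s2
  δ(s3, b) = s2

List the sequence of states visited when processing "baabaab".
read 'b': s0 → s2
  read 'a': s2 → s2
  read 'a': s2 → s2
  read 'b': s2 → s1
  read 'a': s1 → s1
  read 'a': s1 → s1
  read 'b': s1 → s3
s0 -> s2 -> s2 -> s2 -> s1 -> s1 -> s1 -> s3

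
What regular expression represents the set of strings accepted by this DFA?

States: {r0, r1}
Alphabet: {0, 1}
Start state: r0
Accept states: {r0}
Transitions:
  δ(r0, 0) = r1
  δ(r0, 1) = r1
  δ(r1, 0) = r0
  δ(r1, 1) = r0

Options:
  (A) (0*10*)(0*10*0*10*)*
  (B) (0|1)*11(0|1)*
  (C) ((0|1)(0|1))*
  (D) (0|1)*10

Check each option against the DFA on short strings; one disagreement eliminates an option:
  (A) (0*10*)(0*10*0*10*)*: on ε the DFA stays in r0 and accepts (r0 ∈ Accept), but the regex does not match it → eliminate
  (B) (0|1)*11(0|1)*: on ε the DFA stays in r0 and accepts (r0 ∈ Accept), but the regex does not match it → eliminate
  (C) ((0|1)(0|1))*: agrees with the DFA on every string of length ≤ 6
  (D) (0|1)*10: on ε the DFA stays in r0 and accepts (r0 ∈ Accept), but the regex does not match it → eliminate
Only (C) is consistent with the DFA.
(C) ((0|1)(0|1))*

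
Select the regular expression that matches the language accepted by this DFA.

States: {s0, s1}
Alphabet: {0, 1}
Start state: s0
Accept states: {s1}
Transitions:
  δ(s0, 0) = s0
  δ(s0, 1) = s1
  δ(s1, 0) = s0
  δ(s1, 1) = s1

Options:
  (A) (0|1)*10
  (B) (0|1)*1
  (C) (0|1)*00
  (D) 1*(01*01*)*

Check each option against the DFA on short strings; one disagreement eliminates an option:
  (A) (0|1)*10: on '1' the DFA goes s0 → s1 and accepts (s1 ∈ Accept), but the regex does not match it → eliminate
  (B) (0|1)*1: agrees with the DFA on every string of length ≤ 6
  (C) (0|1)*00: on '1' the DFA goes s0 → s1 and accepts (s1 ∈ Accept), but the regex does not match it → eliminate
  (D) 1*(01*01*)*: on ε the DFA stays in s0 and rejects (s0 ∉ Accept), but the regex matches it → eliminate
Only (B) is consistent with the DFA.
(B) (0|1)*1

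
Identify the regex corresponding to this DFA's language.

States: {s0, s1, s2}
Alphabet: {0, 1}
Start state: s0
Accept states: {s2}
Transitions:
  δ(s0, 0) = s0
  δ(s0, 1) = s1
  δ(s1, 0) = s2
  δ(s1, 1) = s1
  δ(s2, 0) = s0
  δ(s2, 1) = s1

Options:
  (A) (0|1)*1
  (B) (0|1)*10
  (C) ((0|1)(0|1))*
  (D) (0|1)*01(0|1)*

Check each option against the DFA on short strings; one disagreement eliminates an option:
  (A) (0|1)*1: on '1' the DFA goes s0 → s1 and rejects (s1 ∉ Accept), but the regex matches it → eliminate
  (B) (0|1)*10: agrees with the DFA on every string of length ≤ 6
  (C) ((0|1)(0|1))*: on ε the DFA stays in s0 and rejects (s0 ∉ Accept), but the regex matches it → eliminate
  (D) (0|1)*01(0|1)*: on '01' the DFA goes s0 → s0 → s1 and rejects (s1 ∉ Accept), but the regex matches it → eliminate
Only (B) is consistent with the DFA.
(B) (0|1)*10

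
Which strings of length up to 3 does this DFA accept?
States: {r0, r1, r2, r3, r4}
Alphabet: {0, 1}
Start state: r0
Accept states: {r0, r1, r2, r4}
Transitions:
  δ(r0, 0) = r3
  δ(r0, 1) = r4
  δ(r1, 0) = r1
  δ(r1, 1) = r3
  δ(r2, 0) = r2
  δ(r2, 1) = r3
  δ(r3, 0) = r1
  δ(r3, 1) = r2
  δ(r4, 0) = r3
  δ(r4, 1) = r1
ε, 1, 00, 01, 11, 000, 010, 100, 101, 110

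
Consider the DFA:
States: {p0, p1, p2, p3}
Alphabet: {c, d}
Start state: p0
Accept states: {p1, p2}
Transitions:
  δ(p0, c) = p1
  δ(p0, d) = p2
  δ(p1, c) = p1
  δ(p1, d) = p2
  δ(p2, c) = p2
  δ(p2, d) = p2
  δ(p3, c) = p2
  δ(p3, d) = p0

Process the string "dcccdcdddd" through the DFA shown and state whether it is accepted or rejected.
Processing string "dcccdcdddd":
  p0 --d--> p2
  p2 --c--> p2
  p2 --c--> p2
  p2 --c--> p2
  p2 --d--> p2
  p2 --c--> p2
  p2 --d--> p2
  p2 --d--> p2
  p2 --d--> p2
  p2 --d--> p2
Final state: p2
Accept states: {p1, p2}
Yes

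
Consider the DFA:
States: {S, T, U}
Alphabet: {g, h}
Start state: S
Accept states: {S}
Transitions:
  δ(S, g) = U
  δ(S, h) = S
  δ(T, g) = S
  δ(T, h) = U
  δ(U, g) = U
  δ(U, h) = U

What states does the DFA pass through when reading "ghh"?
read 'g': S → U
  read 'h': U → U
  read 'h': U → U
S -> U -> U -> U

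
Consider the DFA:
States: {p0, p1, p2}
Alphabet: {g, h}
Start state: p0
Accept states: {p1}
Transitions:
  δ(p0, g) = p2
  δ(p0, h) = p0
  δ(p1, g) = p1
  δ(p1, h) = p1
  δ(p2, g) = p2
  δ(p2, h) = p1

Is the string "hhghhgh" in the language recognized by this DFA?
Processing string "hhghhgh":
  p0 --h--> p0
  p0 --h--> p0
  p0 --g--> p2
  p2 --h--> p1
  p1 --h--> p1
  p1 --g--> p1
  p1 --h--> p1
Final state: p1
Accept states: {p1}
Yes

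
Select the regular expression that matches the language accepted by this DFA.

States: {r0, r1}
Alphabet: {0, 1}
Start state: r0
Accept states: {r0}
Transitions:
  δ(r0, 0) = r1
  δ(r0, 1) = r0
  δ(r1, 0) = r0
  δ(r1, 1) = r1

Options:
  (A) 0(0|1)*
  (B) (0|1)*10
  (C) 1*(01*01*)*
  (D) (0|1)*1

Check each option against the DFA on short strings; one disagreement eliminates an option:
  (A) 0(0|1)*: on ε the DFA stays in r0 and accepts (r0 ∈ Accept), but the regex does not match it → eliminate
  (B) (0|1)*10: on ε the DFA stays in r0 and accepts (r0 ∈ Accept), but the regex does not match it → eliminate
  (C) 1*(01*01*)*: agrees with the DFA on every string of length ≤ 6
  (D) (0|1)*1: on ε the DFA stays in r0 and accepts (r0 ∈ Accept), but the regex does not match it → eliminate
Only (C) is consistent with the DFA.
(C) 1*(01*01*)*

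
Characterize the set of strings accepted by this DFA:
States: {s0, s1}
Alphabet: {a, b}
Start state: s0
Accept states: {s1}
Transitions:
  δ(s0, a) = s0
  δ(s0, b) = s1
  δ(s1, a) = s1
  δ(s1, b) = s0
Testing a few strings:
  'b' → accept
  'aab' → accept
  'a' → reject
  'ba' → accept
State roles: s0=even number of b's so far; s1=odd number of b's so far
All strings over {a,b} with an odd number of b's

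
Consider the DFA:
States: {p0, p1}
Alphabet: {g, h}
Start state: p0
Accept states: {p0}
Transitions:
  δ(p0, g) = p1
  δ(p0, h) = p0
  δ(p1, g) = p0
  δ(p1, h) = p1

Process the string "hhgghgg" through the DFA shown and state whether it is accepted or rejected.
Processing string "hhgghgg":
  p0 --h--> p0
  p0 --h--> p0
  p0 --g--> p1
  p1 --g--> p0
  p0 --h--> p0
  p0 --g--> p1
  p1 --g--> p0
Final state: p0
Accept states: {p0}
Yes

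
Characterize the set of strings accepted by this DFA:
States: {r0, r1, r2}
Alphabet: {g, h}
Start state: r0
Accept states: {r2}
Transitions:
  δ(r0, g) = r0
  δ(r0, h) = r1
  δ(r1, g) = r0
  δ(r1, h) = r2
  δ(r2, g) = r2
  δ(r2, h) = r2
Testing a few strings:
  'h' → reject
  'ggh' → reject
  'ghhg' → accept
  'hhh' → accept
State roles: r0=no progress toward hh; r1=one trailing h; r2=substring hh seen
All strings over {g,h} containing the substring hh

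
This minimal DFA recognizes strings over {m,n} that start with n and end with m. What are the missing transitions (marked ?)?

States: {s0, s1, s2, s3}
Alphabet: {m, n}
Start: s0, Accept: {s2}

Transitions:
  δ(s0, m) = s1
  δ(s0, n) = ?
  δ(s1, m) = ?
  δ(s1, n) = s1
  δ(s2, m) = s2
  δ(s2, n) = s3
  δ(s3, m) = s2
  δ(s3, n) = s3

From the language and accept set, identify what each state tracks — s0: no input read; s1: started with m (dead); s2: started with n, last symbol m; s3: started with n, last symbol n.
Each missing δ(q, a) is the state matching the new tracked value after reading a.
δ(s0, n) = s3; δ(s1, m) = s1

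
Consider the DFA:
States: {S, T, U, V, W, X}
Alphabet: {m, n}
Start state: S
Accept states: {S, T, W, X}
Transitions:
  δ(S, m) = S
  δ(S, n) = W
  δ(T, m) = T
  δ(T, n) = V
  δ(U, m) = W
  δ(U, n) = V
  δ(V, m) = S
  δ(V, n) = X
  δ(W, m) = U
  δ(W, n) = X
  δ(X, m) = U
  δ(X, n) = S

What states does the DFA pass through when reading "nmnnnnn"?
read 'n': S → W
  read 'm': W → U
  read 'n': U → V
  read 'n': V → X
  read 'n': X → S
  read 'n': S → W
  read 'n': W → X
S -> W -> U -> V -> X -> S -> W -> X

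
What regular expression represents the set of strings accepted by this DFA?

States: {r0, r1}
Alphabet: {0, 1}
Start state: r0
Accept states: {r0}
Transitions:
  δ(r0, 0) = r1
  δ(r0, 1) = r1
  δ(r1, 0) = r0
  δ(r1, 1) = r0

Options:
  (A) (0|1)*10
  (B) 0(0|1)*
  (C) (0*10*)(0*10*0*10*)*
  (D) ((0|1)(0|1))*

Check each option against the DFA on short strings; one disagreement eliminates an option:
  (A) (0|1)*10: on ε the DFA stays in r0 and accepts (r0 ∈ Accept), but the regex does not match it → eliminate
  (B) 0(0|1)*: on ε the DFA stays in r0 and accepts (r0 ∈ Accept), but the regex does not match it → eliminate
  (C) (0*10*)(0*10*0*10*)*: on ε the DFA stays in r0 and accepts (r0 ∈ Accept), but the regex does not match it → eliminate
  (D) ((0|1)(0|1))*: agrees with the DFA on every string of length ≤ 6
Only (D) is consistent with the DFA.
(D) ((0|1)(0|1))*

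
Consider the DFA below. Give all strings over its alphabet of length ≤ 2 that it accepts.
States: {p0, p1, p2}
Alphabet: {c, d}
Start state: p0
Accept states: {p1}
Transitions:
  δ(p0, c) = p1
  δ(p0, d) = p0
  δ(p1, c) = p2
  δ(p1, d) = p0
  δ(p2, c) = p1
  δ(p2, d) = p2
c, dc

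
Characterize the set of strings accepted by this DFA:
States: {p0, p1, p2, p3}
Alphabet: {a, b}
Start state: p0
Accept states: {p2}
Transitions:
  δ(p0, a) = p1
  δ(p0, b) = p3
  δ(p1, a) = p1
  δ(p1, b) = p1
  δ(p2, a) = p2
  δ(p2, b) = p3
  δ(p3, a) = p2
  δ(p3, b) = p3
Testing a few strings:
  'bb' → reject
  'b' → reject
  'abba' → reject
  'aab' → reject
State roles: p0=no input read; p1=started with a (dead); p2=started with b, last symbol a; p3=started with b, last symbol b
All strings over {a,b} that start with b and end with a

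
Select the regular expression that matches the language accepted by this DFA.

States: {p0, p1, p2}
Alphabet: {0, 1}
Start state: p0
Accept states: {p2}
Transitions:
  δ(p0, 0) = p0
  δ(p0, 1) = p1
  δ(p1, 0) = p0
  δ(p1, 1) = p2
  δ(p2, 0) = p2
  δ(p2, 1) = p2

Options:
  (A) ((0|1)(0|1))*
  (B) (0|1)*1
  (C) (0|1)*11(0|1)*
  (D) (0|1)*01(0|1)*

Check each option against the DFA on short strings; one disagreement eliminates an option:
  (A) ((0|1)(0|1))*: on ε the DFA stays in p0 and rejects (p0 ∉ Accept), but the regex matches it → eliminate
  (B) (0|1)*1: on '1' the DFA goes p0 → p1 and rejects (p1 ∉ Accept), but the regex matches it → eliminate
  (C) (0|1)*11(0|1)*: agrees with the DFA on every string of length ≤ 6
  (D) (0|1)*01(0|1)*: on '01' the DFA goes p0 → p0 → p1 and rejects (p1 ∉ Accept), but the regex matches it → eliminate
Only (C) is consistent with the DFA.
(C) (0|1)*11(0|1)*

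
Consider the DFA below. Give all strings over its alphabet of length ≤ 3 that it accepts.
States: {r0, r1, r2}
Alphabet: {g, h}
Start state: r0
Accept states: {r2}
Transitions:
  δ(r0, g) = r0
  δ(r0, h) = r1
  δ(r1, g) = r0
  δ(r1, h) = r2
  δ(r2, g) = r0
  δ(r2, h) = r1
hh, ghh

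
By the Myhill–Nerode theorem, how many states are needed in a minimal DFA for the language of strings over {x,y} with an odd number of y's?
By Myhill–Nerode, count the distinguishable equivalence classes: two classes — parity of the count of y's.
2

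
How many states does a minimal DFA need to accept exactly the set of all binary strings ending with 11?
By Myhill–Nerode, count the distinguishable equivalence classes: 3 classes — one per longest suffix of the input that is a prefix of '11' (lengths 0 through 2); only the length-2 class is accepting.
3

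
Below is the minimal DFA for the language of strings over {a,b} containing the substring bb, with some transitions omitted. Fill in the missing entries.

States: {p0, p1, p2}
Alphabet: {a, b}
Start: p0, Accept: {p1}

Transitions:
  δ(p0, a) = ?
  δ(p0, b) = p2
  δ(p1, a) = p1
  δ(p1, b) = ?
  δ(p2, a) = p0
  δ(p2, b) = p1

From the language and accept set, identify what each state tracks — p0: no progress toward bb; p1: substring bb seen; p2: one trailing b.
Each missing δ(q, a) is the state matching the new tracked value after reading a.
δ(p0, a) = p0; δ(p1, b) = p1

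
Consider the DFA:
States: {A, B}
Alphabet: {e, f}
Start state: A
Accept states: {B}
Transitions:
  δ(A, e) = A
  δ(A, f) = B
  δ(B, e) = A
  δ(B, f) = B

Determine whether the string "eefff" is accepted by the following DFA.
Processing string "eefff":
  A --e--> A
  A --e--> A
  A --f--> B
  B --f--> B
  B --f--> B
Final state: B
Accept states: {B}
Yes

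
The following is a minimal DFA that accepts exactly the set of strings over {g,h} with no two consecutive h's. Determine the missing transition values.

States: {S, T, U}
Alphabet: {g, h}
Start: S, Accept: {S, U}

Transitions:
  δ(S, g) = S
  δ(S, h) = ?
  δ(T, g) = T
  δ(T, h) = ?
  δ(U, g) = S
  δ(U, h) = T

From the language and accept set, identify what each state tracks — S: last symbol not h (ok); T: saw hh (dead); U: last symbol h (ok).
Each missing δ(q, a) is the state matching the new tracked value after reading a.
δ(S, h) = U; δ(T, h) = T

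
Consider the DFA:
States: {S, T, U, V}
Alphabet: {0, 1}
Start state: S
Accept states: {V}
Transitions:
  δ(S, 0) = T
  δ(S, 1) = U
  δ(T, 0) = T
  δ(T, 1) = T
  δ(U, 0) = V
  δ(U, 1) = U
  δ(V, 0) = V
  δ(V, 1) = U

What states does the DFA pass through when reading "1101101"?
read '1': S → U
  read '1': U → U
  read '0': U → V
  read '1': V → U
  read '1': U → U
  read '0': U → V
  read '1': V → U
S -> U -> U -> V -> U -> U -> V -> U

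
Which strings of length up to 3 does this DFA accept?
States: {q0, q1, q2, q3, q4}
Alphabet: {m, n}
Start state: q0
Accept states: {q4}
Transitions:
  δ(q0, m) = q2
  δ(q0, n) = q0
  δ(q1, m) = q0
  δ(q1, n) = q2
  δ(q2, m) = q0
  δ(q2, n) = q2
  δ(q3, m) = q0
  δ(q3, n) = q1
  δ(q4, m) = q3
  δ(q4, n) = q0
None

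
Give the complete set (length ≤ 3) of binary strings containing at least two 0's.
00, 000, 001, 010, 100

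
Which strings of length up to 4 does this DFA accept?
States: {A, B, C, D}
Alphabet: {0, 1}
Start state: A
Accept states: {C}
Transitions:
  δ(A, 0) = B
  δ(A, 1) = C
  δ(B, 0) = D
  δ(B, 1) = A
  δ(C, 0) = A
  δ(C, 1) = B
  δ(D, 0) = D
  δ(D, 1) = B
1, 011, 101, 1111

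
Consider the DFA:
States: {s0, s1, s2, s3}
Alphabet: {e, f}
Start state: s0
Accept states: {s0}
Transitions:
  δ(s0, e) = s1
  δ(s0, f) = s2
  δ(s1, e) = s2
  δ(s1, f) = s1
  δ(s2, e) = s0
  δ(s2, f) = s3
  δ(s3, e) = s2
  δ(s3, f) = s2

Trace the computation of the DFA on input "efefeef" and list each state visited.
read 'e': s0 → s1
  read 'f': s1 → s1
  read 'e': s1 → s2
  read 'f': s2 → s3
  read 'e': s3 → s2
  read 'e': s2 → s0
  read 'f': s0 → s2
s0 -> s1 -> s1 -> s2 -> s3 -> s2 -> s0 -> s2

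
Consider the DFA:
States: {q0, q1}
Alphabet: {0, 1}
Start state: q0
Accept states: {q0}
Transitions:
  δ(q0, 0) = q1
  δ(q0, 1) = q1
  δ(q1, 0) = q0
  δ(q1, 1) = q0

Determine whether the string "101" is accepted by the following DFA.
Processing string "101":
  q0 --1--> q1
  q1 --0--> q0
  q0 --1--> q1
Final state: q1
Accept states: {q0}
No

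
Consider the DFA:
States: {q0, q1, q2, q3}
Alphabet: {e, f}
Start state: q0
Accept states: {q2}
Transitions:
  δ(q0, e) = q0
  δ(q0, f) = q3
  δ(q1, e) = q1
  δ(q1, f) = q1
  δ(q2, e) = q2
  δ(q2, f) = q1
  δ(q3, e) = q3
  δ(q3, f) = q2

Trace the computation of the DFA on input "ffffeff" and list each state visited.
read 'f': q0 → q3
  read 'f': q3 → q2
  read 'f': q2 → q1
  read 'f': q1 → q1
  read 'e': q1 → q1
  read 'f': q1 → q1
  read 'f': q1 → q1
q0 -> q3 -> q2 -> q1 -> q1 -> q1 -> q1 -> q1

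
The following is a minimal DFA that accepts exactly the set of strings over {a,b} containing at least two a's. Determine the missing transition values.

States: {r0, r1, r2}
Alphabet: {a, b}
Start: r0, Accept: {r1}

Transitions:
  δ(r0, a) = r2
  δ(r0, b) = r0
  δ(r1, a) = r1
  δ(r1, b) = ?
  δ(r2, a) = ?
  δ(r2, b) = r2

From the language and accept set, identify what each state tracks — r0: zero a's seen; r1: ≥ two a's seen; r2: one a seen.
Each missing δ(q, a) is the state matching the new tracked value after reading a.
δ(r1, b) = r1; δ(r2, a) = r1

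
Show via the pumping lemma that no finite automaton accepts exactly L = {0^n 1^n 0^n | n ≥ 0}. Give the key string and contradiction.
Assume L is regular with pumping length p. Idea: pumping the first 0-block unbalances it against the other two.
Choose s = 0^p 1^p 0^p ∈ L (|s| = 3p ≥ p). By the pumping lemma, s = xyz with |xy| ≤ p, |y| > 0, so y = 0^k with k ≥ 1, inside the first 0-block. Then xy²z = 0^(p+k) 1^p 0^p. The first block has length p+k ≠ p, so the three block lengths are no longer equal and xy²z ∉ L.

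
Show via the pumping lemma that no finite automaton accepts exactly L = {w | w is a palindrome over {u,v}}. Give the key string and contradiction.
Assume L is regular with pumping length p. Idea: pumping the leading u-block breaks the symmetry.
Choose s = u^p v u^p (a palindrome of length 2p+1 ≥ p). By the pumping lemma, s = xyz with |xy| ≤ p, |y| > 0, so y = u^k with k > 0 (xy lies entirely in the first u^p). Then xy²z = u^(p+k) v u^p, which is not a palindrome since p+k ≠ p.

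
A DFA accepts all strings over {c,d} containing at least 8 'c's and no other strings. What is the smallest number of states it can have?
By Myhill–Nerode, count the distinguishable equivalence classes: 9 classes — having seen 0, 1, …, 7, or ≥8 copies of 'c'; any two classes i < j (j ≤ 8) are distinguished by the string c^(8−j), which takes class j to 8 copies (accepted) but leaves class i below 8 (rejected).
9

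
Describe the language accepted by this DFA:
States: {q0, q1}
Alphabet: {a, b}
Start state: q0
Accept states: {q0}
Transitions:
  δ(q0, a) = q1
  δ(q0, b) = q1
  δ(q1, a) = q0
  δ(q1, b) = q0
Testing a few strings:
  'bab' → reject
  'b' → reject
  'a' → reject
  'aab' → reject
State roles: q0=even length so far; q1=odd length so far
All strings over {a,b} of even length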